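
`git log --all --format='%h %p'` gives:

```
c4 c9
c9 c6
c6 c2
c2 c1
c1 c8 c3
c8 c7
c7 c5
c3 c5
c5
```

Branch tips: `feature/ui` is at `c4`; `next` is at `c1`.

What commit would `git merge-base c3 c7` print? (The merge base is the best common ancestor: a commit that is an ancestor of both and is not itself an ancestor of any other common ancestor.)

Ancestors of c3: {c3, c5}.
Ancestors of c7: {c5, c7}.
Common ancestors: {c5}.
The only common ancestor is c5, so it is the merge base.

c5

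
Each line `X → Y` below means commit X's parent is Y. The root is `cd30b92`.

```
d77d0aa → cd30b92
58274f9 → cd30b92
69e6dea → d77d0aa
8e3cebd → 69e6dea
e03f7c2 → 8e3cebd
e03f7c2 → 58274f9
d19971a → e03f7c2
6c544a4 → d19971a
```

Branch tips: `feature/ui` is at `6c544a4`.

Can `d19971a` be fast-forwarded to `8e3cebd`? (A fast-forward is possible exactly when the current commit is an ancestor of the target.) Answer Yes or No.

A fast-forward from d19971a to 8e3cebd is possible iff d19971a is an ancestor of 8e3cebd.
Ancestors of 8e3cebd: {69e6dea, 8e3cebd, cd30b92, d77d0aa}.
d19971a is not among them, so fast-forward is not possible.

No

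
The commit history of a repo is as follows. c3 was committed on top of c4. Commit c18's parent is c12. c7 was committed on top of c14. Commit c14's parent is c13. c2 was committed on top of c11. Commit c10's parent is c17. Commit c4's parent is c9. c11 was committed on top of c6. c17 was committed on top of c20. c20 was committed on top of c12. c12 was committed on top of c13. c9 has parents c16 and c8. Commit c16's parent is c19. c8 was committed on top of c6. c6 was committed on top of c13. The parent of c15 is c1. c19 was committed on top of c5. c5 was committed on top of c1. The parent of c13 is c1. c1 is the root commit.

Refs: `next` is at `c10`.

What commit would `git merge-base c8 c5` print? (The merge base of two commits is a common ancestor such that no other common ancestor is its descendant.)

c1

Ancestors of c8: {c1, c13, c6, c8}.
Ancestors of c5: {c1, c5}.
Common ancestors: {c1}.
The only common ancestor is c1, so it is the merge base.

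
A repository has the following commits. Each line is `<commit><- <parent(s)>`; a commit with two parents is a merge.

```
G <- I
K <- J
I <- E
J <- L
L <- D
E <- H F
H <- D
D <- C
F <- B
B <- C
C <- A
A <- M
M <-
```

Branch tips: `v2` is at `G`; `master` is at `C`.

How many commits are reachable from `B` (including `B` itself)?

4

Walking parent pointers from B: reachable set = {A, B, C, M}.
That is 4 commits.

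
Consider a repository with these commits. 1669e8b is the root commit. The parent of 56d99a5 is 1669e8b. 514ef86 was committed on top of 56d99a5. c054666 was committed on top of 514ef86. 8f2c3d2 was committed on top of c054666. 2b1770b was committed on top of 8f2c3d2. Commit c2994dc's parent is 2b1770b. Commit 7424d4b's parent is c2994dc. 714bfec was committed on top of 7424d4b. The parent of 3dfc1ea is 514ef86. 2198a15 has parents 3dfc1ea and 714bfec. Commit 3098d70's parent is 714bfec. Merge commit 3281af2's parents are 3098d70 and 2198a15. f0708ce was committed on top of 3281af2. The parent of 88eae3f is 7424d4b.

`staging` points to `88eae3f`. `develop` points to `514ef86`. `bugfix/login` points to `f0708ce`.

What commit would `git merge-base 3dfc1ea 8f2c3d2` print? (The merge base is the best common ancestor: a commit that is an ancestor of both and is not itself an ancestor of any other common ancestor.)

Ancestors of 3dfc1ea: {1669e8b, 3dfc1ea, 514ef86, 56d99a5}.
Ancestors of 8f2c3d2: {1669e8b, 514ef86, 56d99a5, 8f2c3d2, c054666}.
Common ancestors: {1669e8b, 514ef86, 56d99a5}.
Among these, 514ef86 is not an ancestor of any other common ancestor — it is the merge base.

514ef86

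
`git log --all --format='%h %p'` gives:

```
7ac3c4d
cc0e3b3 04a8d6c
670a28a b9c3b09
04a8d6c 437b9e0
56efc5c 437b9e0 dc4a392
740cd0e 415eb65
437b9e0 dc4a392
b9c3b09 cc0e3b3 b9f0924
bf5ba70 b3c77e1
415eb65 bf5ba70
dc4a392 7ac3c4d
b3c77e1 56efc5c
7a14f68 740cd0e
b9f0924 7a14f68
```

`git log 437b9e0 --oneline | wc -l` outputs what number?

3

Walking parent pointers from 437b9e0: reachable set = {437b9e0, 7ac3c4d, dc4a392}.
That is 3 commits.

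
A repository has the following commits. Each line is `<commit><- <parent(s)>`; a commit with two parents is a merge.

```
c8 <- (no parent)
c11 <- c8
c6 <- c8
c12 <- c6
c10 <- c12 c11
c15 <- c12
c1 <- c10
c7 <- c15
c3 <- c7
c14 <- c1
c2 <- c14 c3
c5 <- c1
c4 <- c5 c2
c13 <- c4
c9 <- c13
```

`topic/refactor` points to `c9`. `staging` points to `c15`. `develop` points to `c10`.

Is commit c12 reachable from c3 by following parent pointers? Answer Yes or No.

Yes

Ancestors of c3 (commits reachable by following parents): {c12, c15, c3, c6, c7, c8}.
c12 is in that set, so it is an ancestor of c3.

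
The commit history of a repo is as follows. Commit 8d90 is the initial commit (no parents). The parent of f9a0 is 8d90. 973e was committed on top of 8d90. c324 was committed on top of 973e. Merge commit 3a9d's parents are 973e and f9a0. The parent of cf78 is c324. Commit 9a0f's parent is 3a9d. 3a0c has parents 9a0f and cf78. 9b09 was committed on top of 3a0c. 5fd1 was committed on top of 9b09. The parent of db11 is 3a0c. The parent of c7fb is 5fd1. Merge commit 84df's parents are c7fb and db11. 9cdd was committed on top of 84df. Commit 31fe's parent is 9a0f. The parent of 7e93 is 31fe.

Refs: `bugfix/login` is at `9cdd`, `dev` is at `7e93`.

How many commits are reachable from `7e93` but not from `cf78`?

5

Reachable from 7e93: {31fe, 3a9d, 7e93, 8d90, 973e, 9a0f, f9a0}.
Reachable from cf78: {8d90, 973e, c324, cf78}.
In 7e93's history but not cf78's: {31fe, 3a9d, 7e93, 9a0f, f9a0} — 5 commits.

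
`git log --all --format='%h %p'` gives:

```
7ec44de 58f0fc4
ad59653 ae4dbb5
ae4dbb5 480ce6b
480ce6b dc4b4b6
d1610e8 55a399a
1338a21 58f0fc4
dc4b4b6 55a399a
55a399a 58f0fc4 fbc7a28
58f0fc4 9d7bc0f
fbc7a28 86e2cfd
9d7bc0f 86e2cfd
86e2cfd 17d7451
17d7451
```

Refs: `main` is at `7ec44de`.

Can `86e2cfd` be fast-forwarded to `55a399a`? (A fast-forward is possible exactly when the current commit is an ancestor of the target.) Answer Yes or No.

Yes

A fast-forward from 86e2cfd to 55a399a is possible iff 86e2cfd is an ancestor of 55a399a.
Ancestors of 55a399a: {17d7451, 55a399a, 58f0fc4, 86e2cfd, 9d7bc0f, fbc7a28}.
86e2cfd is among them, so fast-forward is possible.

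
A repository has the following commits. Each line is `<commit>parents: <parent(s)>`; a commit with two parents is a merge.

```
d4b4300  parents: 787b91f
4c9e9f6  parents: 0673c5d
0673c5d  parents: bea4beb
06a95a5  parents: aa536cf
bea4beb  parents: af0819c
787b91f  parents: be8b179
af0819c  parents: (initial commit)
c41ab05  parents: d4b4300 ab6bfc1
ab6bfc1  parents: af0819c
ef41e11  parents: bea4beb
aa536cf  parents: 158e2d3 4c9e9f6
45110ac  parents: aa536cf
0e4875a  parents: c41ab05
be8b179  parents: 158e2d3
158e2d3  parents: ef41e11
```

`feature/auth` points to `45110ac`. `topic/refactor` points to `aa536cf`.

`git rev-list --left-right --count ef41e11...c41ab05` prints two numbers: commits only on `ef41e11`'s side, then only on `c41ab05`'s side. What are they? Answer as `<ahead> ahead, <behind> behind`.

0 ahead, 6 behind

Reachable from ef41e11: {af0819c, bea4beb, ef41e11}.
Reachable from c41ab05: {158e2d3, 787b91f, ab6bfc1, af0819c, be8b179, bea4beb, c41ab05, d4b4300, ef41e11}.
Only in ef41e11's history (ahead): {} — 0.
Only in c41ab05's history (behind): {158e2d3, 787b91f, ab6bfc1, be8b179, c41ab05, d4b4300} — 6.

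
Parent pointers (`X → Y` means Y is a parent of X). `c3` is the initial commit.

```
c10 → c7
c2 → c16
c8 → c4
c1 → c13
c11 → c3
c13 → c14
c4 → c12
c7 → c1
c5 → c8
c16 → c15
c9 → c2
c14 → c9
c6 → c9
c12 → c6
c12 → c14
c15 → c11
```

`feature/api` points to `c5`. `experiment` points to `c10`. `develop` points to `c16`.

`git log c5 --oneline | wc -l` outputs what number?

Walking parent pointers from c5: reachable set = {c11, c12, c14, c15, c16, c2, c3, c4, c5, c6, c8, c9}.
That is 12 commits.

12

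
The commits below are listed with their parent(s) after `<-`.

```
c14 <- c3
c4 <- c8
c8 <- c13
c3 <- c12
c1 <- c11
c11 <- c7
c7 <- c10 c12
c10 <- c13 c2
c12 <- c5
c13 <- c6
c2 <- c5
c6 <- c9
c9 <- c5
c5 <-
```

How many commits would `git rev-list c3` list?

Walking parent pointers from c3: reachable set = {c12, c3, c5}.
That is 3 commits.

3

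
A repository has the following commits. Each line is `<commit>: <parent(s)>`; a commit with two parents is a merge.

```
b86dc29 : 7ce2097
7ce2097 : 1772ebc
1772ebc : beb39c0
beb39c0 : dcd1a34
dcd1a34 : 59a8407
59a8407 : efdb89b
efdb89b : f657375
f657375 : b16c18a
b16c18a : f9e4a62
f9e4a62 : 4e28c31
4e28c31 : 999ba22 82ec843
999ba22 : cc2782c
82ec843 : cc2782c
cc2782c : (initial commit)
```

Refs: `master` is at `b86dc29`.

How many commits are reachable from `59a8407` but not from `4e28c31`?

Reachable from 59a8407: {4e28c31, 59a8407, 82ec843, 999ba22, b16c18a, cc2782c, efdb89b, f657375, f9e4a62}.
Reachable from 4e28c31: {4e28c31, 82ec843, 999ba22, cc2782c}.
In 59a8407's history but not 4e28c31's: {59a8407, b16c18a, efdb89b, f657375, f9e4a62} — 5 commits.

5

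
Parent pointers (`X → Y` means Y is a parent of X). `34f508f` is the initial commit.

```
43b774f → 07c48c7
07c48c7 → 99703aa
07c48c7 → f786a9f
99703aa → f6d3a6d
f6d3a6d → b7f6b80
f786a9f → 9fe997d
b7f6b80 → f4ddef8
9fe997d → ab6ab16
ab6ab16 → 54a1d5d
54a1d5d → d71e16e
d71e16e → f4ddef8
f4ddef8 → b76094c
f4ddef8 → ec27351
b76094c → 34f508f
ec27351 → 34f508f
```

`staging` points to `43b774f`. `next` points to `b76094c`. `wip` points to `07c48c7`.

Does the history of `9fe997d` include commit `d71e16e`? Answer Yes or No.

Yes

Ancestors of 9fe997d (commits reachable by following parents): {34f508f, 54a1d5d, 9fe997d, ab6ab16, b76094c, d71e16e, ec27351, f4ddef8}.
d71e16e is in that set, so it is an ancestor of 9fe997d.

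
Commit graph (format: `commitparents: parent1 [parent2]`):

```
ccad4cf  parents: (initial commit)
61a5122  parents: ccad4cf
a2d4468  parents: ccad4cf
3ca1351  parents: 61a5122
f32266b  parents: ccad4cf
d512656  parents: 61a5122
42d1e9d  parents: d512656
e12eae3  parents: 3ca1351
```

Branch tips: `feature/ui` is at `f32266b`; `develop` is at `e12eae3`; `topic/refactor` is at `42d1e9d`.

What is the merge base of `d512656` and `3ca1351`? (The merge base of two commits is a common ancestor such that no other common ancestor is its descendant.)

Ancestors of d512656: {61a5122, ccad4cf, d512656}.
Ancestors of 3ca1351: {3ca1351, 61a5122, ccad4cf}.
Common ancestors: {61a5122, ccad4cf}.
Among these, 61a5122 is not an ancestor of any other common ancestor — it is the merge base.

61a5122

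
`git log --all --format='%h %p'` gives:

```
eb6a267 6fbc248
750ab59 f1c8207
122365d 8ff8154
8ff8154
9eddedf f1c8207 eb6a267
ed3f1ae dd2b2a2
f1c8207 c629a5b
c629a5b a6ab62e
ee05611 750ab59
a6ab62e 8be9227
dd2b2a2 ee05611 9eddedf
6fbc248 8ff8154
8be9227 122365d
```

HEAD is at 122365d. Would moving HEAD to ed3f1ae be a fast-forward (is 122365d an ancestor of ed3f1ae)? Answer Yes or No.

Yes

A fast-forward from 122365d to ed3f1ae is possible iff 122365d is an ancestor of ed3f1ae.
Ancestors of ed3f1ae: {122365d, 6fbc248, 750ab59, 8be9227, 8ff8154, 9eddedf, a6ab62e, c629a5b, dd2b2a2, eb6a267, ed3f1ae, ee05611, f1c8207}.
122365d is among them, so fast-forward is possible.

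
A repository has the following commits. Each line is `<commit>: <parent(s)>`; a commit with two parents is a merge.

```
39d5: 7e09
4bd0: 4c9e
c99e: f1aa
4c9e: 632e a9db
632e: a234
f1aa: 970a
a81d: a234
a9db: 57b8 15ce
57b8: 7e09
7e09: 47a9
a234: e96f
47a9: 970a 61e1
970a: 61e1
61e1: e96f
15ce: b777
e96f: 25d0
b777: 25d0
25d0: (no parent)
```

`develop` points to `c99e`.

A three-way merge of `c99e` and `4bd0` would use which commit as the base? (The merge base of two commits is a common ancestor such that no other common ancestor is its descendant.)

970a

Ancestors of c99e: {25d0, 61e1, 970a, c99e, e96f, f1aa}.
Ancestors of 4bd0: {15ce, 25d0, 47a9, 4bd0, 4c9e, 57b8, 61e1, 632e, 7e09, 970a, a234, a9db, b777, e96f}.
Common ancestors: {25d0, 61e1, 970a, e96f}.
Among these, 970a is not an ancestor of any other common ancestor — it is the merge base.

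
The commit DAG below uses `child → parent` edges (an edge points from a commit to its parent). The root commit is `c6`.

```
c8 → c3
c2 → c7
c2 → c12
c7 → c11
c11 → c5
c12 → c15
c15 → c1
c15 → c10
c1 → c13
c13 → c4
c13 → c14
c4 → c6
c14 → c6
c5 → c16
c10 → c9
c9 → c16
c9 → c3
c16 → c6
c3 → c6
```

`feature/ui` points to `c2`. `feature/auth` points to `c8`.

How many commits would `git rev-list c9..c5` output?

1

Reachable from c5: {c16, c5, c6}.
Reachable from c9: {c16, c3, c6, c9}.
In c5's history but not c9's: {c5} — 1 commit.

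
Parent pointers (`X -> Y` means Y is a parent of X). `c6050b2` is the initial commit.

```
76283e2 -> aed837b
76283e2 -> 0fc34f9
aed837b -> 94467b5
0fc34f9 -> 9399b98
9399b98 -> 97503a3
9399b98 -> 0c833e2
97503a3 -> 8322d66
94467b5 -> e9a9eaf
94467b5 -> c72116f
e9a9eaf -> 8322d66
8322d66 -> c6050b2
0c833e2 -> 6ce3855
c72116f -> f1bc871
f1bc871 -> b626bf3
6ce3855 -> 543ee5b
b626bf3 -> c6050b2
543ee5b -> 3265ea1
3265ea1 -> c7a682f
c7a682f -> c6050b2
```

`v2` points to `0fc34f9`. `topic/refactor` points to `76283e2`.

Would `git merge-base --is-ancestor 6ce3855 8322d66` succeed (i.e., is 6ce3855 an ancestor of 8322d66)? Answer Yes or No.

No

Ancestors of 8322d66: {8322d66, c6050b2}.
6ce3855 is not in that set, so it is not an ancestor of 8322d66.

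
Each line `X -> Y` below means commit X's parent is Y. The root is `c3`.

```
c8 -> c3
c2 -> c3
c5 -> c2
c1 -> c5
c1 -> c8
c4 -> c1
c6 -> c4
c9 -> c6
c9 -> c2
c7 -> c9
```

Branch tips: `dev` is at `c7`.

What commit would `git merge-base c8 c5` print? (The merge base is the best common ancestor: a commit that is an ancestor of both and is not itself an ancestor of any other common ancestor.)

c3

Ancestors of c8: {c3, c8}.
Ancestors of c5: {c2, c3, c5}.
Common ancestors: {c3}.
The only common ancestor is c3, so it is the merge base.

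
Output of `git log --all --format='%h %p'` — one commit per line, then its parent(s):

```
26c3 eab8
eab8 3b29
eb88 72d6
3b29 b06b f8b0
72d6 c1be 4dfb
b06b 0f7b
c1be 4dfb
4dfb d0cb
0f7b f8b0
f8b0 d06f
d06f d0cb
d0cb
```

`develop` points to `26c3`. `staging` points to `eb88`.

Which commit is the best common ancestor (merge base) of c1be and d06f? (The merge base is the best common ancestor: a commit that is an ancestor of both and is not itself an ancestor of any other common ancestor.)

Ancestors of c1be: {4dfb, c1be, d0cb}.
Ancestors of d06f: {d06f, d0cb}.
Common ancestors: {d0cb}.
The only common ancestor is d0cb, so it is the merge base.

d0cb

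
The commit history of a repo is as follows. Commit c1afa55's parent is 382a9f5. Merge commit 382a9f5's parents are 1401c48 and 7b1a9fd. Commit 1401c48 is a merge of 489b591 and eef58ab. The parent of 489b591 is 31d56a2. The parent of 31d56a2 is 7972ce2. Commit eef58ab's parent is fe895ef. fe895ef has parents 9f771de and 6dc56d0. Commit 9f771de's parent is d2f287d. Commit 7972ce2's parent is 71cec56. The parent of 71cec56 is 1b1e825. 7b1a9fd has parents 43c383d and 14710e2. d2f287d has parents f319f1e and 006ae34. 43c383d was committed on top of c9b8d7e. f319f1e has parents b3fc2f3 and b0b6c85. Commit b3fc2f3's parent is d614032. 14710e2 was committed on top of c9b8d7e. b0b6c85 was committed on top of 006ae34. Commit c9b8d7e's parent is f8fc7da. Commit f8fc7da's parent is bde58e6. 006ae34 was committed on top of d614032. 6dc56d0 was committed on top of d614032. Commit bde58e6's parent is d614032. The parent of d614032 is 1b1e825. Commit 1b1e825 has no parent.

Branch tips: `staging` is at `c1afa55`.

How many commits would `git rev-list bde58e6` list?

3

Walking parent pointers from bde58e6: reachable set = {1b1e825, bde58e6, d614032}.
That is 3 commits.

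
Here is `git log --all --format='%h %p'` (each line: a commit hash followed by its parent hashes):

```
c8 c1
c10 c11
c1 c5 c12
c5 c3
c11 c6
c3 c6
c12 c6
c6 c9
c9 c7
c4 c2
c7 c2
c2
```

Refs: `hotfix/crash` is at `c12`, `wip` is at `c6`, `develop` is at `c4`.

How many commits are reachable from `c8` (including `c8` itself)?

Walking parent pointers from c8: reachable set = {c1, c12, c2, c3, c5, c6, c7, c8, c9}.
That is 9 commits.

9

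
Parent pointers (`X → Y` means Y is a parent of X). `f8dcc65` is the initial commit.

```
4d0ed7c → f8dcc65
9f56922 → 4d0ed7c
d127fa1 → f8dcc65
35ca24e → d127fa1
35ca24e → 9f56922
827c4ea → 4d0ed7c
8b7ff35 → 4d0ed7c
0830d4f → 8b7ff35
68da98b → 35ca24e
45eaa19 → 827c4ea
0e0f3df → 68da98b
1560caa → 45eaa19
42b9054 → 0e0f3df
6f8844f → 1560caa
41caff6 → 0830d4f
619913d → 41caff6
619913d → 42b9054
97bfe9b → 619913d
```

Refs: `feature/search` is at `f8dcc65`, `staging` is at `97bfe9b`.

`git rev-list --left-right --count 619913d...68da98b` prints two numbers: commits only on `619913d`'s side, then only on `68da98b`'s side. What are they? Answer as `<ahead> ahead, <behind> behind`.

Reachable from 619913d: {0830d4f, 0e0f3df, 35ca24e, 41caff6, 42b9054, 4d0ed7c, 619913d, 68da98b, 8b7ff35, 9f56922, d127fa1, f8dcc65}.
Reachable from 68da98b: {35ca24e, 4d0ed7c, 68da98b, 9f56922, d127fa1, f8dcc65}.
Only in 619913d's history (ahead): {0830d4f, 0e0f3df, 41caff6, 42b9054, 619913d, 8b7ff35} — 6.
Only in 68da98b's history (behind): {} — 0.

6 ahead, 0 behind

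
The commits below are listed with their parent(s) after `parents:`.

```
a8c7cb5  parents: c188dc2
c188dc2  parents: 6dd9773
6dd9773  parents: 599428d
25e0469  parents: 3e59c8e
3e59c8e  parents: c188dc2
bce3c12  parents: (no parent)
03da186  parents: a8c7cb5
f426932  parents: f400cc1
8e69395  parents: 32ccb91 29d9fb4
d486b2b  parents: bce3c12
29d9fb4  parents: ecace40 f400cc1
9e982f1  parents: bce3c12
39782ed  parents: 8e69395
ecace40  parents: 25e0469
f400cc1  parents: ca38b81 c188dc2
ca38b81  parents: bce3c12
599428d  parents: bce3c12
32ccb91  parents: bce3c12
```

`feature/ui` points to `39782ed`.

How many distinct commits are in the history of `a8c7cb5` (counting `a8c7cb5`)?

Walking parent pointers from a8c7cb5: reachable set = {599428d, 6dd9773, a8c7cb5, bce3c12, c188dc2}.
That is 5 commits.

5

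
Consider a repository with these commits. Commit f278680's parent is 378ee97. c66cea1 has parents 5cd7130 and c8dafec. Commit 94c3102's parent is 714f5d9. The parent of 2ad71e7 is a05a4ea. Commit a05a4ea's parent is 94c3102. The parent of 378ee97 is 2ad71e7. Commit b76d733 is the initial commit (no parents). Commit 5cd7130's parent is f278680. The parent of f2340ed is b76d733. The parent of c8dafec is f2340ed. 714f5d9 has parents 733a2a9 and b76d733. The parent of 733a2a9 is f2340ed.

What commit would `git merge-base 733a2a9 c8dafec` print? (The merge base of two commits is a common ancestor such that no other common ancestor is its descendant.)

Ancestors of 733a2a9: {733a2a9, b76d733, f2340ed}.
Ancestors of c8dafec: {b76d733, c8dafec, f2340ed}.
Common ancestors: {b76d733, f2340ed}.
Among these, f2340ed is not an ancestor of any other common ancestor — it is the merge base.

f2340ed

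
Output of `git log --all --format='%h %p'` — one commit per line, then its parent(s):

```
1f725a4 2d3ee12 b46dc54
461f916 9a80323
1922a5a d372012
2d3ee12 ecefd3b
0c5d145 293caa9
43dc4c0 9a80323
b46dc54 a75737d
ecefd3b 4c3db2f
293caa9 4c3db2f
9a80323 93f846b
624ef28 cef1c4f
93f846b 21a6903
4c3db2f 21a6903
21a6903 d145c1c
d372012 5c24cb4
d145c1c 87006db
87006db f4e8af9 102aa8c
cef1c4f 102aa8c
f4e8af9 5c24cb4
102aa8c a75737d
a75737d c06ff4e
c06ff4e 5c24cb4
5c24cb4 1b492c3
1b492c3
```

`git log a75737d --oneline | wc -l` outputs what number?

4

Walking parent pointers from a75737d: reachable set = {1b492c3, 5c24cb4, a75737d, c06ff4e}.
That is 4 commits.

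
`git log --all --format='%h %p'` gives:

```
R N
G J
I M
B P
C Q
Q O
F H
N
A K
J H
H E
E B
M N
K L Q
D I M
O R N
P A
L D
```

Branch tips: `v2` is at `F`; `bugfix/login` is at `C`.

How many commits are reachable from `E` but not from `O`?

Reachable from E: {A, B, D, E, I, K, L, M, N, O, P, Q, R}.
Reachable from O: {N, O, R}.
In E's history but not O's: {A, B, D, E, I, K, L, M, P, Q} — 10 commits.

10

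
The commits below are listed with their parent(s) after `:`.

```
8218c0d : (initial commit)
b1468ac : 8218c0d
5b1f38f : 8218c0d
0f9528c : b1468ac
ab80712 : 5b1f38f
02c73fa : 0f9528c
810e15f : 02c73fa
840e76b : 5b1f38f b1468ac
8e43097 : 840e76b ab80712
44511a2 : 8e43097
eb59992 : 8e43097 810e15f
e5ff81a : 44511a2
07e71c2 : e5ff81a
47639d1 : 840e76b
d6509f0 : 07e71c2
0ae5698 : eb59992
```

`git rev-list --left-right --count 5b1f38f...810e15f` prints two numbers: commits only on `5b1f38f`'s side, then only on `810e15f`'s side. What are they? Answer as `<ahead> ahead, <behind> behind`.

Reachable from 5b1f38f: {5b1f38f, 8218c0d}.
Reachable from 810e15f: {02c73fa, 0f9528c, 810e15f, 8218c0d, b1468ac}.
Only in 5b1f38f's history (ahead): {5b1f38f} — 1.
Only in 810e15f's history (behind): {02c73fa, 0f9528c, 810e15f, b1468ac} — 4.

1 ahead, 4 behind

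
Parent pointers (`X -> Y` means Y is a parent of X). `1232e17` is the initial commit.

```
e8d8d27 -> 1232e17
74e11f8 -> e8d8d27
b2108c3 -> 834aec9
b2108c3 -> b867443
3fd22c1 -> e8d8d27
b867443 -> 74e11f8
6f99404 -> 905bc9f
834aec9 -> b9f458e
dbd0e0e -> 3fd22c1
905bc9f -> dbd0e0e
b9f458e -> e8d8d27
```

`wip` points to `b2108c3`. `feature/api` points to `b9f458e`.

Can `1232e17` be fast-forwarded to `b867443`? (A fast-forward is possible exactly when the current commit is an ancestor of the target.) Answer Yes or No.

Yes

A fast-forward from 1232e17 to b867443 is possible iff 1232e17 is an ancestor of b867443.
Ancestors of b867443: {1232e17, 74e11f8, b867443, e8d8d27}.
1232e17 is among them, so fast-forward is possible.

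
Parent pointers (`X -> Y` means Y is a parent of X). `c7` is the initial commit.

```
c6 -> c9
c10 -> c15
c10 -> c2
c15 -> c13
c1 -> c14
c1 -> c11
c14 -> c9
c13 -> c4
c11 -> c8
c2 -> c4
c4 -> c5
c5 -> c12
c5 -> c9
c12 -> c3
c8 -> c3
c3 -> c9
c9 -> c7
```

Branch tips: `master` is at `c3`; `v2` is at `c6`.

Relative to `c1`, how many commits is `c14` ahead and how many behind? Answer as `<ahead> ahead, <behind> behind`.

0 ahead, 4 behind

Reachable from c14: {c14, c7, c9}.
Reachable from c1: {c1, c11, c14, c3, c7, c8, c9}.
Only in c14's history (ahead): {} — 0.
Only in c1's history (behind): {c1, c11, c3, c8} — 4.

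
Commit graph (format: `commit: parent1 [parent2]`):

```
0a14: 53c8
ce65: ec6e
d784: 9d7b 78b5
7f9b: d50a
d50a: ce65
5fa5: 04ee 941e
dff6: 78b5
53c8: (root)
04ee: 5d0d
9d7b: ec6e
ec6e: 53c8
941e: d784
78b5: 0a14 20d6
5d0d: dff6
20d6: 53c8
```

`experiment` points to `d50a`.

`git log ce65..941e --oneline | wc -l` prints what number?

Reachable from 941e: {0a14, 20d6, 53c8, 78b5, 941e, 9d7b, d784, ec6e}.
Reachable from ce65: {53c8, ce65, ec6e}.
In 941e's history but not ce65's: {0a14, 20d6, 78b5, 941e, 9d7b, d784} — 6 commits.

6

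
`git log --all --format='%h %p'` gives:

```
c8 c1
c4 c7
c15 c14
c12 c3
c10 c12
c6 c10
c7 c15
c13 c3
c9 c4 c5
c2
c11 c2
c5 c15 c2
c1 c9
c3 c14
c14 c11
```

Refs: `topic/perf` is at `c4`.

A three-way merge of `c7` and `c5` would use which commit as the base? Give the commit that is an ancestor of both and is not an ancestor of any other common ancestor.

c15

Ancestors of c7: {c11, c14, c15, c2, c7}.
Ancestors of c5: {c11, c14, c15, c2, c5}.
Common ancestors: {c11, c14, c15, c2}.
Among these, c15 is not an ancestor of any other common ancestor — it is the merge base.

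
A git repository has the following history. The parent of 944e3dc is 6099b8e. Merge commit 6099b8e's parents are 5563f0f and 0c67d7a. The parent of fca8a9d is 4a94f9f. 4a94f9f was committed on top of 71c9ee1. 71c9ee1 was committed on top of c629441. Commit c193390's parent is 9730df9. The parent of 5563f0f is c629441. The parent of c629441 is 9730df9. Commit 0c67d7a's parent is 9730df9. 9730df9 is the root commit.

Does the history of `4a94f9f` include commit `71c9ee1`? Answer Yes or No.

Yes

Ancestors of 4a94f9f (commits reachable by following parents): {4a94f9f, 71c9ee1, 9730df9, c629441}.
71c9ee1 is in that set, so it is an ancestor of 4a94f9f.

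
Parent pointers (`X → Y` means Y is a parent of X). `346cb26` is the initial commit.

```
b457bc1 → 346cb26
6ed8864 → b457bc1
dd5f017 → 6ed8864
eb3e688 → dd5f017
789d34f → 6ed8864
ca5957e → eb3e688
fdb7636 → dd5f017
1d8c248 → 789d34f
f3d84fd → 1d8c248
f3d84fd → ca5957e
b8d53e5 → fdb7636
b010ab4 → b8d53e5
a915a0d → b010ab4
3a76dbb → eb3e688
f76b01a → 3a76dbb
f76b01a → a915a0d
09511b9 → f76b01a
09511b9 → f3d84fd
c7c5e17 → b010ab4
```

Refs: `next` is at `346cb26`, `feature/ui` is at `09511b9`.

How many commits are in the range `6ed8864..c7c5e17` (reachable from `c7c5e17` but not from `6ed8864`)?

Reachable from c7c5e17: {346cb26, 6ed8864, b010ab4, b457bc1, b8d53e5, c7c5e17, dd5f017, fdb7636}.
Reachable from 6ed8864: {346cb26, 6ed8864, b457bc1}.
In c7c5e17's history but not 6ed8864's: {b010ab4, b8d53e5, c7c5e17, dd5f017, fdb7636} — 5 commits.

5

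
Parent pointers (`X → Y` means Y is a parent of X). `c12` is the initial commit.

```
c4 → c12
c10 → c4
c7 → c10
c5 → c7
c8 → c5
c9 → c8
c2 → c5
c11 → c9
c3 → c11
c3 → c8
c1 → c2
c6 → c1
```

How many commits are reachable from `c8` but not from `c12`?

5

Reachable from c8: {c10, c12, c4, c5, c7, c8}.
Reachable from c12: {c12}.
In c8's history but not c12's: {c10, c4, c5, c7, c8} — 5 commits.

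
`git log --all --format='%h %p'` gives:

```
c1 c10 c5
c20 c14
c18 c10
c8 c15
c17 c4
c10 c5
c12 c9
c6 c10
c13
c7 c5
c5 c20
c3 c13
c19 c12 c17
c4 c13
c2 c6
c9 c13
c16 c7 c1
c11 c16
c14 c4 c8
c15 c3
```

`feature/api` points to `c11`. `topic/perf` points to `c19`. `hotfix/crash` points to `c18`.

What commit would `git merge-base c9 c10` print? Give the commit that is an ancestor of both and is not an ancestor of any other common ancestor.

Ancestors of c9: {c13, c9}.
Ancestors of c10: {c10, c13, c14, c15, c20, c3, c4, c5, c8}.
Common ancestors: {c13}.
The only common ancestor is c13, so it is the merge base.

c13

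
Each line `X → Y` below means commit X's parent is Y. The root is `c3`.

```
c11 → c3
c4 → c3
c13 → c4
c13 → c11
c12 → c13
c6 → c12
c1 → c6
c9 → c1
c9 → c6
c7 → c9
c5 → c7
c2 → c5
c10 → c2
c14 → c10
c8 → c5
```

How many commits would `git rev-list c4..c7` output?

7

Reachable from c7: {c1, c11, c12, c13, c3, c4, c6, c7, c9}.
Reachable from c4: {c3, c4}.
In c7's history but not c4's: {c1, c11, c12, c13, c6, c7, c9} — 7 commits.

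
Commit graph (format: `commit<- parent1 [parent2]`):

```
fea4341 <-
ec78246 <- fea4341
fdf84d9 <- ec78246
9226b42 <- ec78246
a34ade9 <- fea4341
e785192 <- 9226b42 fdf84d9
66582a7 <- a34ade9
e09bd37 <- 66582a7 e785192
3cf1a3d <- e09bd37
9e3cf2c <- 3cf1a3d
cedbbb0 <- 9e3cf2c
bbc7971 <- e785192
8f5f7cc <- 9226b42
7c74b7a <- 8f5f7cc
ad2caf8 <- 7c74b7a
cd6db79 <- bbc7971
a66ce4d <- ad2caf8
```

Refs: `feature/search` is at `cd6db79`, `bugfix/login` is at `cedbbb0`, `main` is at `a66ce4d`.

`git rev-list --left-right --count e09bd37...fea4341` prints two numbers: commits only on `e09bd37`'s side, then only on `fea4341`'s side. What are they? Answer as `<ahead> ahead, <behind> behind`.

Reachable from e09bd37: {66582a7, 9226b42, a34ade9, e09bd37, e785192, ec78246, fdf84d9, fea4341}.
Reachable from fea4341: {fea4341}.
Only in e09bd37's history (ahead): {66582a7, 9226b42, a34ade9, e09bd37, e785192, ec78246, fdf84d9} — 7.
Only in fea4341's history (behind): {} — 0.

7 ahead, 0 behind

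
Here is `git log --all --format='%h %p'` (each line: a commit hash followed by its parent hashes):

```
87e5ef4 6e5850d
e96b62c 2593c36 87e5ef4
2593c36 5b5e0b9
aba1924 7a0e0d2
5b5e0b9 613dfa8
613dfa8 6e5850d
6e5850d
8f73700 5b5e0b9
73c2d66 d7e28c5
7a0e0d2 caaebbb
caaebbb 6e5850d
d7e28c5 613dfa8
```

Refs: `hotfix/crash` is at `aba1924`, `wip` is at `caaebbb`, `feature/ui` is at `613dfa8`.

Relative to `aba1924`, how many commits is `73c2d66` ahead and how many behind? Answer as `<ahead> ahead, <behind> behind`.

3 ahead, 3 behind

Reachable from 73c2d66: {613dfa8, 6e5850d, 73c2d66, d7e28c5}.
Reachable from aba1924: {6e5850d, 7a0e0d2, aba1924, caaebbb}.
Only in 73c2d66's history (ahead): {613dfa8, 73c2d66, d7e28c5} — 3.
Only in aba1924's history (behind): {7a0e0d2, aba1924, caaebbb} — 3.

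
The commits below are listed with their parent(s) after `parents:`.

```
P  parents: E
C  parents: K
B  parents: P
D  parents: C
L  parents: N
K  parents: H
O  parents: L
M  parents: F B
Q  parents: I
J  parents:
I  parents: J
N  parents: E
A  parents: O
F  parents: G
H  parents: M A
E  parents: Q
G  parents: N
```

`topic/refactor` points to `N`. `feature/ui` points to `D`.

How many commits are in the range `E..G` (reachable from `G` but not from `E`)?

Reachable from G: {E, G, I, J, N, Q}.
Reachable from E: {E, I, J, Q}.
In G's history but not E's: {G, N} — 2 commits.

2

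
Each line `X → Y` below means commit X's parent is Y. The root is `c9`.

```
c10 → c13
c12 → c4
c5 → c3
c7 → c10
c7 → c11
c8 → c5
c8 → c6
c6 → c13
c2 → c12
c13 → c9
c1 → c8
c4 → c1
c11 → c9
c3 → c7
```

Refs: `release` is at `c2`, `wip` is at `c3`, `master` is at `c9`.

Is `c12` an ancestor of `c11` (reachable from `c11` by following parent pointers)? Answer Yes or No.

Ancestors of c11: {c11, c9}.
c12 is not in that set, so it is not an ancestor of c11.

No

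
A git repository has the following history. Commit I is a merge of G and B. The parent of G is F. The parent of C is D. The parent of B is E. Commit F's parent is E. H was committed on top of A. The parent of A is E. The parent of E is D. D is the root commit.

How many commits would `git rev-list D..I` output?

5

Reachable from I: {B, D, E, F, G, I}.
Reachable from D: {D}.
In I's history but not D's: {B, E, F, G, I} — 5 commits.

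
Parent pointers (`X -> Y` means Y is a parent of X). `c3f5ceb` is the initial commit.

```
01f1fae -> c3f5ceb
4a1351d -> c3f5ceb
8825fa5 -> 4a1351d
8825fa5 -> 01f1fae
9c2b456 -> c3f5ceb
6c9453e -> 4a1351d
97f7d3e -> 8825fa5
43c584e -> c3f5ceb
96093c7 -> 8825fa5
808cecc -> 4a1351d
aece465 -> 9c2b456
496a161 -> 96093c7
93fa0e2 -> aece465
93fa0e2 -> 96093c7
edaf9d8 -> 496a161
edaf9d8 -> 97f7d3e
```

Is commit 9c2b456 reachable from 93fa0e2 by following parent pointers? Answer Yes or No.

Ancestors of 93fa0e2 (commits reachable by following parents): {01f1fae, 4a1351d, 8825fa5, 93fa0e2, 96093c7, 9c2b456, aece465, c3f5ceb}.
9c2b456 is in that set, so it is an ancestor of 93fa0e2.

Yes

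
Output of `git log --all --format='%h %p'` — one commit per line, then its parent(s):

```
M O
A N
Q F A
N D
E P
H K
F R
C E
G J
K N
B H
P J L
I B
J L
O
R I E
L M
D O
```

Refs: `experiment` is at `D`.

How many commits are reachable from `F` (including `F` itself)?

Walking parent pointers from F: reachable set = {B, D, E, F, H, I, J, K, L, M, N, O, P, R}.
That is 14 commits.

14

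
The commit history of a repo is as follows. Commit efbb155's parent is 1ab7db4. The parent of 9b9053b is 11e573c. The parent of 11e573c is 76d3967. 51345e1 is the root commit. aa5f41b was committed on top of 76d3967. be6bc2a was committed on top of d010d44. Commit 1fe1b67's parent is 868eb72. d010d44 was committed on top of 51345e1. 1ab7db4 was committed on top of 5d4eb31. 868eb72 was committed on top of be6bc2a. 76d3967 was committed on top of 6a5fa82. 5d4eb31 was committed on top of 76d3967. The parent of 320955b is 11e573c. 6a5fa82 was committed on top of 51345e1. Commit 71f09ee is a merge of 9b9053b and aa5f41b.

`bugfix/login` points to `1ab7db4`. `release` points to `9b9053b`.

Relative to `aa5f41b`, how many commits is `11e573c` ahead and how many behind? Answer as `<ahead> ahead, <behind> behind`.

1 ahead, 1 behind

Reachable from 11e573c: {11e573c, 51345e1, 6a5fa82, 76d3967}.
Reachable from aa5f41b: {51345e1, 6a5fa82, 76d3967, aa5f41b}.
Only in 11e573c's history (ahead): {11e573c} — 1.
Only in aa5f41b's history (behind): {aa5f41b} — 1.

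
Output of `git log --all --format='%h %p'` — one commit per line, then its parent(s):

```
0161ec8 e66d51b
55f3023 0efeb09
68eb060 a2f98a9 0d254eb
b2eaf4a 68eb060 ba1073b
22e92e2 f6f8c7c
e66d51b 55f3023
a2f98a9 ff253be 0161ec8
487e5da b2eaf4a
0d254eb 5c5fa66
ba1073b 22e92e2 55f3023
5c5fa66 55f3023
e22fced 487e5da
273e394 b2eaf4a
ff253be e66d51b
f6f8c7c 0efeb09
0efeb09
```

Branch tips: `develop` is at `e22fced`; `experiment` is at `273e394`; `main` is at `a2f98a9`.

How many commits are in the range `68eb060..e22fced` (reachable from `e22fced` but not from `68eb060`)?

6

Reachable from e22fced: {0161ec8, 0d254eb, 0efeb09, 22e92e2, 487e5da, 55f3023, 5c5fa66, 68eb060, a2f98a9, b2eaf4a, ba1073b, e22fced, e66d51b, f6f8c7c, ff253be}.
Reachable from 68eb060: {0161ec8, 0d254eb, 0efeb09, 55f3023, 5c5fa66, 68eb060, a2f98a9, e66d51b, ff253be}.
In e22fced's history but not 68eb060's: {22e92e2, 487e5da, b2eaf4a, ba1073b, e22fced, f6f8c7c} — 6 commits.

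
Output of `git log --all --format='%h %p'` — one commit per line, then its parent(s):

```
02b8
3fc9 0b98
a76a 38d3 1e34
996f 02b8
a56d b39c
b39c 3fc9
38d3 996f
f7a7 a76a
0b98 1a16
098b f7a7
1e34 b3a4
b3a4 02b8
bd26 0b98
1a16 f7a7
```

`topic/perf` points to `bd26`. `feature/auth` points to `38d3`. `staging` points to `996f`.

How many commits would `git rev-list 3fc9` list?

10

Walking parent pointers from 3fc9: reachable set = {02b8, 0b98, 1a16, 1e34, 38d3, 3fc9, 996f, a76a, b3a4, f7a7}.
That is 10 commits.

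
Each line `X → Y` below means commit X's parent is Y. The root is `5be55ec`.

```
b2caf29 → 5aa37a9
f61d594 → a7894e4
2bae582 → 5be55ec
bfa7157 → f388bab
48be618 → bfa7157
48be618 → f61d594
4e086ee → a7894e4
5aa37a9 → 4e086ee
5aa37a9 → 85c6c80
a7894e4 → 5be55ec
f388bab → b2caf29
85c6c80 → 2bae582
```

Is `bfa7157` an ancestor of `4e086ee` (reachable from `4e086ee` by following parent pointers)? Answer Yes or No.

Ancestors of 4e086ee: {4e086ee, 5be55ec, a7894e4}.
bfa7157 is not in that set, so it is not an ancestor of 4e086ee.

No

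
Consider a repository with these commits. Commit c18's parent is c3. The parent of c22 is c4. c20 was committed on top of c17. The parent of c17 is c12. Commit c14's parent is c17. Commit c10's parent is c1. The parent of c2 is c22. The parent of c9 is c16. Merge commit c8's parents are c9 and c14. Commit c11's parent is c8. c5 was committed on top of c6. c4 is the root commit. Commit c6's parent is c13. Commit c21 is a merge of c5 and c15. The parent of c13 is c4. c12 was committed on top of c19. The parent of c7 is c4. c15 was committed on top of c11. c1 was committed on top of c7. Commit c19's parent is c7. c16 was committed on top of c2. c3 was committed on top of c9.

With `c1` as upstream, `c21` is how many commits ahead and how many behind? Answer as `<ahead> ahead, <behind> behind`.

15 ahead, 1 behind

Reachable from c21: {c11, c12, c13, c14, c15, c16, c17, c19, c2, c21, c22, c4, c5, c6, c7, c8, c9}.
Reachable from c1: {c1, c4, c7}.
Only in c21's history (ahead): {c11, c12, c13, c14, c15, c16, c17, c19, c2, c21, c22, c5, c6, c8, c9} — 15.
Only in c1's history (behind): {c1} — 1.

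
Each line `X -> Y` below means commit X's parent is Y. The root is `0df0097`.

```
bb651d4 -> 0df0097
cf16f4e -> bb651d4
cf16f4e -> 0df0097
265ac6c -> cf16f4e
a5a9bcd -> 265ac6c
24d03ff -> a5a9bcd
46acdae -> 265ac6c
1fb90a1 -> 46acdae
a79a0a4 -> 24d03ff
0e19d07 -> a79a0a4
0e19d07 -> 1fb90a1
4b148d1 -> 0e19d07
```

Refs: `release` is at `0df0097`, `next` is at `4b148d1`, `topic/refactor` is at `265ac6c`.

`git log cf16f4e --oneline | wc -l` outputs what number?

Walking parent pointers from cf16f4e: reachable set = {0df0097, bb651d4, cf16f4e}.
That is 3 commits.

3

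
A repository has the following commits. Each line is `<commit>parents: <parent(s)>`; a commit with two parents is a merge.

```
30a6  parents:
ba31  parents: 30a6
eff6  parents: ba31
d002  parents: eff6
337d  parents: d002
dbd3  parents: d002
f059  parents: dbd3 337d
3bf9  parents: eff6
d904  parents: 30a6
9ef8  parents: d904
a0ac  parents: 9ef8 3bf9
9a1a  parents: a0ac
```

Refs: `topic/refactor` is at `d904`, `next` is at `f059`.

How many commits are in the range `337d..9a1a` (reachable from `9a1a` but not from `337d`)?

Reachable from 9a1a: {30a6, 3bf9, 9a1a, 9ef8, a0ac, ba31, d904, eff6}.
Reachable from 337d: {30a6, 337d, ba31, d002, eff6}.
In 9a1a's history but not 337d's: {3bf9, 9a1a, 9ef8, a0ac, d904} — 5 commits.

5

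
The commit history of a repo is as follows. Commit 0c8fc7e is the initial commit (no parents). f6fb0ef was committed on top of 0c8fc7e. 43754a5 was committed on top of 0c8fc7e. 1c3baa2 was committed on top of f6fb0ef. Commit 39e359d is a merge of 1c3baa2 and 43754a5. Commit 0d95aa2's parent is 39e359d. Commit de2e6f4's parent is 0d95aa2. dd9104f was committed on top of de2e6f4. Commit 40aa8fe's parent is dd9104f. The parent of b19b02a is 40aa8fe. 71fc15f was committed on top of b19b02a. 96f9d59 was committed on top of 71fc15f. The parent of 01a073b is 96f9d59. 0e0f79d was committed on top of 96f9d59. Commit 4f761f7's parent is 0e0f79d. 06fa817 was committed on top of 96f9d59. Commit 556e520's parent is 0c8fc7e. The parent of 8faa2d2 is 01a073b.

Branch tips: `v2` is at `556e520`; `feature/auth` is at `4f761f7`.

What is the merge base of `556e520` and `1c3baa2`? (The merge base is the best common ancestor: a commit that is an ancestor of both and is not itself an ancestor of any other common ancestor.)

0c8fc7e

Ancestors of 556e520: {0c8fc7e, 556e520}.
Ancestors of 1c3baa2: {0c8fc7e, 1c3baa2, f6fb0ef}.
Common ancestors: {0c8fc7e}.
The only common ancestor is 0c8fc7e, so it is the merge base.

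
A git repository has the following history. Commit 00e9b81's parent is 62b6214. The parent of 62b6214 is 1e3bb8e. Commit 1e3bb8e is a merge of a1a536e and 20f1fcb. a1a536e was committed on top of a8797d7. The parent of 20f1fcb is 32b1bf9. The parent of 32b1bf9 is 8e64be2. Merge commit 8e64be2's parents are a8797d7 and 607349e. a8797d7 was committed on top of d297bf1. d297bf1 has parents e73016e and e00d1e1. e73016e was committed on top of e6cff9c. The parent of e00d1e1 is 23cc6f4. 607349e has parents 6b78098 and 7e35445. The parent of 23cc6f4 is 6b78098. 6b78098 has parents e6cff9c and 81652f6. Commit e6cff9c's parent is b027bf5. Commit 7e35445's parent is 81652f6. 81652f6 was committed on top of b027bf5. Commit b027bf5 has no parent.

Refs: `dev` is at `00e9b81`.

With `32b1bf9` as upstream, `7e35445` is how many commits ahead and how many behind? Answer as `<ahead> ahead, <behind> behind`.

0 ahead, 10 behind

Reachable from 7e35445: {7e35445, 81652f6, b027bf5}.
Reachable from 32b1bf9: {23cc6f4, 32b1bf9, 607349e, 6b78098, 7e35445, 81652f6, 8e64be2, a8797d7, b027bf5, d297bf1, e00d1e1, e6cff9c, e73016e}.
Only in 7e35445's history (ahead): {} — 0.
Only in 32b1bf9's history (behind): {23cc6f4, 32b1bf9, 607349e, 6b78098, 8e64be2, a8797d7, d297bf1, e00d1e1, e6cff9c, e73016e} — 10.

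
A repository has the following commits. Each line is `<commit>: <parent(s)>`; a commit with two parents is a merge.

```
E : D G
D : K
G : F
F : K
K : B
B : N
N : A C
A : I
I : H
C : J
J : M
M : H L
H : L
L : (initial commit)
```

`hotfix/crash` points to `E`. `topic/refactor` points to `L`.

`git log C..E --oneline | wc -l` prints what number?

9

Reachable from E: {A, B, C, D, E, F, G, H, I, J, K, L, M, N}.
Reachable from C: {C, H, J, L, M}.
In E's history but not C's: {A, B, D, E, F, G, I, K, N} — 9 commits.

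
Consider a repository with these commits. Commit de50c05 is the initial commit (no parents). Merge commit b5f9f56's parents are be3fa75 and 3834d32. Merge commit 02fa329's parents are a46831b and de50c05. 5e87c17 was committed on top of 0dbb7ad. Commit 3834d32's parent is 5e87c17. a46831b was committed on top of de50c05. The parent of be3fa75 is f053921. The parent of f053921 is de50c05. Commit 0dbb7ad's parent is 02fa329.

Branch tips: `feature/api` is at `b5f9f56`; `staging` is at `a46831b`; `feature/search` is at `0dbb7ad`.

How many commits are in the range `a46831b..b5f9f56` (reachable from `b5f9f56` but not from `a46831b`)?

7

Reachable from b5f9f56: {02fa329, 0dbb7ad, 3834d32, 5e87c17, a46831b, b5f9f56, be3fa75, de50c05, f053921}.
Reachable from a46831b: {a46831b, de50c05}.
In b5f9f56's history but not a46831b's: {02fa329, 0dbb7ad, 3834d32, 5e87c17, b5f9f56, be3fa75, f053921} — 7 commits.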